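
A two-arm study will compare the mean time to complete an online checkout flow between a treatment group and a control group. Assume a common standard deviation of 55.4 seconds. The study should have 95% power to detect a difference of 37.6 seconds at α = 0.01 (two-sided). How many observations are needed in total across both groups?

156 total

For two equal groups, n per group = 2·((z_{α/2} + z_β)·σ/δ)².
z_{α/2} = 2.576; z_β = 1.645 (power 95%).
n = 2 × (4.221 × 55.4 / 37.6)² = 2 × 38.68 = 77.36
Round up: n = 78 per group.
Total across both groups: 2 × 78 = 156.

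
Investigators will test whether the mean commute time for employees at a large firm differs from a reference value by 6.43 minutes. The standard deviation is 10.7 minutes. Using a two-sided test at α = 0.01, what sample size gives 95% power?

n = 50

For a one-sample z-test, n = ((z_{α/2} + z_β)·σ/δ)².
z_{α/2} = 2.576 (two-sided α = 0.01); z_β = 1.645 (power 95% → β = 0.05).
n = (4.221 × 10.7 / 6.43)² = 49.34
Round up: n = 50.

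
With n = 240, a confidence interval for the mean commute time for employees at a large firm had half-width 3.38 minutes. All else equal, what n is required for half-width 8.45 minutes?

n = 39

Margin of error scales as 1/√n, so n₂ = n₁·(E₁/E₂)².
n₂ = 240 × (3.38/8.45)² = 240 × 0.16 = 38.40
Round up: n₂ = 39.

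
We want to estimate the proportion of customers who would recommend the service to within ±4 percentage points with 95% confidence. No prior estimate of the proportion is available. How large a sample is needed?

For a proportion with margin E = 0.04 at 95% confidence, z = 1.960.
With no prior estimate, use p = 0.5, which maximizes p(1−p) at 0.25.
n = 0.25 × (z/E)² = 0.25 × (1.960/0.04)² = 600.25
Round up: n = 601.

601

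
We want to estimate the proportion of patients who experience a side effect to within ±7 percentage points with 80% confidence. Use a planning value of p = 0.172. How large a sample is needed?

For a proportion with margin E = 0.07 at 80% confidence, z = 1.282.
n = p̂(1−p̂)(z/E)² = 0.172 × 0.828 × (1.282/0.07)² = 47.77
Round up: n = 48.

48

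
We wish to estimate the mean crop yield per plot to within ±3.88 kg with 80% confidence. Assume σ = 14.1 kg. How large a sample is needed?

22

For a mean, the margin of error is E = z·σ/√n, so n = (zσ/E)².
At 80% confidence, z = 1.282.
n = (1.282 × 14.1 / 3.88)² = 21.70
Round up: n = 22.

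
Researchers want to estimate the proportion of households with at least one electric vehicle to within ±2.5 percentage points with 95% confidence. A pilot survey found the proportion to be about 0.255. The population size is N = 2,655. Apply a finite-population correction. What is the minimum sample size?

n = 812

For a proportion with margin E = 0.025 at 95% confidence, z = 1.960.
n = p̂(1−p̂)(z/E)² = 0.255 × 0.745 × (1.960/0.025)² = 1167.69 — call this n₀.
Finite-population correction with N = 2,655: n = n₀ / (1 + (n₀−1)/N) = 1167.69 / 1.439 = 811.46
Round up: n = 812.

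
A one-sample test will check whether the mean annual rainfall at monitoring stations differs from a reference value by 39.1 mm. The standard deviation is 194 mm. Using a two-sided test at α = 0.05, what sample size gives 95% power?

For a one-sample z-test, n = ((z_{α/2} + z_β)·σ/δ)².
z_{α/2} = 1.960 (two-sided α = 0.05); z_β = 1.645 (power 95% → β = 0.05).
n = (3.605 × 194 / 39.1)² = 319.93
Round up: n = 320.

320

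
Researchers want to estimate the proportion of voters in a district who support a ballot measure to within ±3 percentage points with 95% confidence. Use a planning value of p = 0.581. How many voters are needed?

For a proportion with margin E = 0.03 at 95% confidence, z = 1.960.
n = p̂(1−p̂)(z/E)² = 0.581 × 0.419 × (1.960/0.03)² = 1039.11
Round up: n = 1040.

1040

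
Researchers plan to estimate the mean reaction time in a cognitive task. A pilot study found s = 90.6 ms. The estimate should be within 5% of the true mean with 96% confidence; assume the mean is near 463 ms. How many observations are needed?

For a mean, the margin of error is E = z·σ/√n, so n = (zσ/E)².
At 96% confidence, z = 2.054.
E = 5% of 463 = 23.15 ms.
n = (2.054 × 90.6 / 23.15)² = 64.62
Round up: n = 65.

65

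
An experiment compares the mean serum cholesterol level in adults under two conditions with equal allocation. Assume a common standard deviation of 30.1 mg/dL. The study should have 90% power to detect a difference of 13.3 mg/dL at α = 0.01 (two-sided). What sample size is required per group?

153 per group

For two equal groups, n per group = 2·((z_{α/2} + z_β)·σ/δ)².
z_{α/2} = 2.576; z_β = 1.282 (power 90%).
n = 2 × (3.858 × 30.1 / 13.3)² = 2 × 76.23 = 152.46
Round up: n = 153 per group.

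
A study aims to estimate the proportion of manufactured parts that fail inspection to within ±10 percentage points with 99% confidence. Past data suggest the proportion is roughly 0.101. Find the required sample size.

For a proportion with margin E = 0.1 at 99% confidence, z = 2.576.
n = p̂(1−p̂)(z/E)² = 0.101 × 0.899 × (2.576/0.1)² = 60.25
Round up: n = 61.

61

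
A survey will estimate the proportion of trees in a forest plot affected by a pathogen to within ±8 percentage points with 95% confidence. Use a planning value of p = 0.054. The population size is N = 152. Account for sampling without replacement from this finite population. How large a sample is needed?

26

For a proportion with margin E = 0.08 at 95% confidence, z = 1.960.
n = p̂(1−p̂)(z/E)² = 0.054 × 0.946 × (1.960/0.08)² = 30.66 — call this n₀.
Finite-population correction with N = 152: n = n₀ / (1 + (n₀−1)/N) = 30.66 / 1.195 = 25.66
Round up: n = 26.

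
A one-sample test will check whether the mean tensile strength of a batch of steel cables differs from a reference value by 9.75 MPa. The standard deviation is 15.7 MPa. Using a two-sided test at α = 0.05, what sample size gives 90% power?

For a one-sample z-test, n = ((z_{α/2} + z_β)·σ/δ)².
z_{α/2} = 1.960 (two-sided α = 0.05); z_β = 1.282 (power 90% → β = 0.1).
n = (3.242 × 15.7 / 9.75)² = 27.25
Round up: n = 28.

28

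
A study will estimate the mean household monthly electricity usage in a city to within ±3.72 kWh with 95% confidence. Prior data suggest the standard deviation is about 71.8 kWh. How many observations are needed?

For a mean, the margin of error is E = z·σ/√n, so n = (zσ/E)².
At 95% confidence, z = 1.960.
n = (1.960 × 71.8 / 3.72)² = 1431.12
Round up: n = 1432.

1432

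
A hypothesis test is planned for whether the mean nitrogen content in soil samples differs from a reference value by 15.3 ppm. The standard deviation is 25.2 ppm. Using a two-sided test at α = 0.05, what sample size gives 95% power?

36

For a one-sample z-test, n = ((z_{α/2} + z_β)·σ/δ)².
z_{α/2} = 1.960 (two-sided α = 0.05); z_β = 1.645 (power 95% → β = 0.05).
n = (3.605 × 25.2 / 15.3)² = 35.26
Round up: n = 36.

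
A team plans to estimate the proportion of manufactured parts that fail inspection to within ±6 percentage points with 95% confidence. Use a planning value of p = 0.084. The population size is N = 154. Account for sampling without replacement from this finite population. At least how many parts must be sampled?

54

For a proportion with margin E = 0.06 at 95% confidence, z = 1.960.
n = p̂(1−p̂)(z/E)² = 0.084 × 0.916 × (1.960/0.06)² = 82.11 — call this n₀.
Finite-population correction with N = 154: n = n₀ / (1 + (n₀−1)/N) = 82.11 / 1.527 = 53.77
Round up: n = 54.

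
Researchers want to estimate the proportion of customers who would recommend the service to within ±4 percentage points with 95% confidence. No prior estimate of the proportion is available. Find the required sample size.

601

For a proportion with margin E = 0.04 at 95% confidence, z = 1.960.
With no prior estimate, use p = 0.5, which maximizes p(1−p) at 0.25.
n = 0.25 × (z/E)² = 0.25 × (1.960/0.04)² = 600.25
Round up: n = 601.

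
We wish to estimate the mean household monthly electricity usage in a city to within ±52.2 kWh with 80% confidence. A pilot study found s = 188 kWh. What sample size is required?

22

For a mean, the margin of error is E = z·σ/√n, so n = (zσ/E)².
At 80% confidence, z = 1.282.
n = (1.282 × 188 / 52.2)² = 21.32
Round up: n = 22.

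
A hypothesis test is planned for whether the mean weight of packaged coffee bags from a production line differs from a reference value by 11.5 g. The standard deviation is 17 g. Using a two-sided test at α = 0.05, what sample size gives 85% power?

For a one-sample z-test, n = ((z_{α/2} + z_β)·σ/δ)².
z_{α/2} = 1.960 (two-sided α = 0.05); z_β = 1.036 (power 85% → β = 0.15).
n = (2.996 × 17 / 11.5)² = 19.61
Round up: n = 20.

20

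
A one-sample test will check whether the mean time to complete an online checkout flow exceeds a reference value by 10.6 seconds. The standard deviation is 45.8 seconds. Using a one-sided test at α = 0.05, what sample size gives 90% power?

For a one-sample z-test, n = ((z_α + z_β)·σ/δ)².
z_α = 1.645 (one-sided α = 0.05); z_β = 1.282 (power 90% → β = 0.1).
n = (2.927 × 45.8 / 10.6)² = 159.94
Round up: n = 160.

n = 160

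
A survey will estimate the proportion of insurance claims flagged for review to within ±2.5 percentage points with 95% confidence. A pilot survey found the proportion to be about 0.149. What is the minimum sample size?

n = 780

For a proportion with margin E = 0.025 at 95% confidence, z = 1.960.
n = p̂(1−p̂)(z/E)² = 0.149 × 0.851 × (1.960/0.025)² = 779.38
Round up: n = 780.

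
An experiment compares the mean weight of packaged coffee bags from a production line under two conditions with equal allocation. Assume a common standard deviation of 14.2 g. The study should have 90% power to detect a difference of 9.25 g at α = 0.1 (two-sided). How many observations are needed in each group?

For two equal groups, n per group = 2·((z_{α/2} + z_β)·σ/δ)².
z_{α/2} = 1.645; z_β = 1.282 (power 90%).
n = 2 × (2.927 × 14.2 / 9.25)² = 2 × 20.19 = 40.38
Round up: n = 41 per group.

41 per group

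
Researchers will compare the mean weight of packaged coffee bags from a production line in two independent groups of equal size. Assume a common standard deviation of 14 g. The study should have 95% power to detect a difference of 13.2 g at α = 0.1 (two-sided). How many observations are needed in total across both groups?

For two equal groups, n per group = 2·((z_{α/2} + z_β)·σ/δ)².
z_{α/2} = 1.645; z_β = 1.645 (power 95%).
n = 2 × (3.290 × 14 / 13.2)² = 2 × 12.18 = 24.36
Round up: n = 25 per group.
Total across both groups: 2 × 25 = 50.

50 total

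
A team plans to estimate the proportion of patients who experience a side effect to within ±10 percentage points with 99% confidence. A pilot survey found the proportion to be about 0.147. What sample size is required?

n = 84

For a proportion with margin E = 0.1 at 99% confidence, z = 2.576.
n = p̂(1−p̂)(z/E)² = 0.147 × 0.853 × (2.576/0.1)² = 83.21
Round up: n = 84.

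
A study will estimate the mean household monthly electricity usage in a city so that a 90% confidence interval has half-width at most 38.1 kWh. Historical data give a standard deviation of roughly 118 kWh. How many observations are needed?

For a mean, the margin of error is E = z·σ/√n, so n = (zσ/E)².
At 90% confidence, z = 1.645.
n = (1.645 × 118 / 38.1)² = 25.96
Round up: n = 26.

26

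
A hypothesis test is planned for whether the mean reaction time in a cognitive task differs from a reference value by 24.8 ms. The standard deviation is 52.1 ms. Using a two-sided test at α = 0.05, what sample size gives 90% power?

47

For a one-sample z-test, n = ((z_{α/2} + z_β)·σ/δ)².
z_{α/2} = 1.960 (two-sided α = 0.05); z_β = 1.282 (power 90% → β = 0.1).
n = (3.242 × 52.1 / 24.8)² = 46.39
Round up: n = 47.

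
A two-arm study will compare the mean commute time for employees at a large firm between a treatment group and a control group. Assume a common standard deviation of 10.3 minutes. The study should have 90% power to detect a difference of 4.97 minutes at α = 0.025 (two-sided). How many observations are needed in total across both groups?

214 total

For two equal groups, n per group = 2·((z_{α/2} + z_β)·σ/δ)².
z_{α/2} = 2.241; z_β = 1.282 (power 90%).
n = 2 × (3.523 × 10.3 / 4.97)² = 2 × 53.31 = 106.62
Round up: n = 107 per group.
Total across both groups: 2 × 107 = 214.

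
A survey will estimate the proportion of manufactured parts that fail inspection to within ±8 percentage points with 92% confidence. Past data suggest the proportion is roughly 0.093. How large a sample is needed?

For a proportion with margin E = 0.08 at 92% confidence, z = 1.751.
n = p̂(1−p̂)(z/E)² = 0.093 × 0.907 × (1.751/0.08)² = 40.41
Round up: n = 41.

41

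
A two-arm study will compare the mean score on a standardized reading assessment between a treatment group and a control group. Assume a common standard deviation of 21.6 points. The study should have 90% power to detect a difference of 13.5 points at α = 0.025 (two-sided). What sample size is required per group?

64 per group

For two equal groups, n per group = 2·((z_{α/2} + z_β)·σ/δ)².
z_{α/2} = 2.241; z_β = 1.282 (power 90%).
n = 2 × (3.523 × 21.6 / 13.5)² = 2 × 31.77 = 63.54
Round up: n = 64 per group.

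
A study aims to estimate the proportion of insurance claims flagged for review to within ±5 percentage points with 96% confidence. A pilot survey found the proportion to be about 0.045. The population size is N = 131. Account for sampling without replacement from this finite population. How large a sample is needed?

For a proportion with margin E = 0.05 at 96% confidence, z = 2.054.
n = p̂(1−p̂)(z/E)² = 0.045 × 0.955 × (2.054/0.05)² = 72.52 — call this n₀.
Finite-population correction with N = 131: n = n₀ / (1 + (n₀−1)/N) = 72.52 / 1.546 = 46.91
Round up: n = 47.

47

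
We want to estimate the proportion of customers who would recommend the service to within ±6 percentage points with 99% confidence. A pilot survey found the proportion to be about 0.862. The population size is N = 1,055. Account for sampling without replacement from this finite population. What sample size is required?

182

For a proportion with margin E = 0.06 at 99% confidence, z = 2.576.
n = p̂(1−p̂)(z/E)² = 0.862 × 0.138 × (2.576/0.06)² = 219.27 — call this n₀.
Finite-population correction with N = 1,055: n = n₀ / (1 + (n₀−1)/N) = 219.27 / 1.207 = 181.67
Round up: n = 182.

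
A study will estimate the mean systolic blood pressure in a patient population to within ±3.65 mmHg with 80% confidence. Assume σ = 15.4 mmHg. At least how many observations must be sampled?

For a mean, the margin of error is E = z·σ/√n, so n = (zσ/E)².
At 80% confidence, z = 1.282.
n = (1.282 × 15.4 / 3.65)² = 29.26
Round up: n = 30.

n = 30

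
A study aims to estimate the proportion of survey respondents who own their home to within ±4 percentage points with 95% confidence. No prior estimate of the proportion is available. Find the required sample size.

n = 601

For a proportion with margin E = 0.04 at 95% confidence, z = 1.960.
With no prior estimate, use p = 0.5, which maximizes p(1−p) at 0.25.
n = 0.25 × (z/E)² = 0.25 × (1.960/0.04)² = 600.25
Round up: n = 601.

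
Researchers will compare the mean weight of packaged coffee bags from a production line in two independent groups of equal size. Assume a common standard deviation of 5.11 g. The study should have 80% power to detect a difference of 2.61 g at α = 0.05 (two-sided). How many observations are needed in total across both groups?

For two equal groups, n per group = 2·((z_{α/2} + z_β)·σ/δ)².
z_{α/2} = 1.960; z_β = 0.842 (power 80%).
n = 2 × (2.802 × 5.11 / 2.61)² = 2 × 30.10 = 60.20
Round up: n = 61 per group.
Total across both groups: 2 × 61 = 122.

122 total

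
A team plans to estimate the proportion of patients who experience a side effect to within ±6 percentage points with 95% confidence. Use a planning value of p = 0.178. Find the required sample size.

157

For a proportion with margin E = 0.06 at 95% confidence, z = 1.960.
n = p̂(1−p̂)(z/E)² = 0.178 × 0.822 × (1.960/0.06)² = 156.14
Round up: n = 157.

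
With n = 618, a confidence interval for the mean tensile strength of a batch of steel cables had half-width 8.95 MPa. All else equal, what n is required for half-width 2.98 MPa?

Margin of error scales as 1/√n, so n₂ = n₁·(E₁/E₂)².
n₂ = 618 × (8.95/2.98)² = 618 × 9.02 = 5574.36
Round up: n₂ = 5575.

5575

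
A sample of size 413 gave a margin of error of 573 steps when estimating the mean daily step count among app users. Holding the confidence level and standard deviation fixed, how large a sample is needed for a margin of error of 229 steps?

2586

Margin of error scales as 1/√n, so n₂ = n₁·(E₁/E₂)².
n₂ = 413 × (573/229)² = 413 × 6.261 = 2585.79
Round up: n₂ = 2586.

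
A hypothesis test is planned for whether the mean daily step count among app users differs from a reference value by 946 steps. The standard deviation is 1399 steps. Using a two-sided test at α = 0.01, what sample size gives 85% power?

29

For a one-sample z-test, n = ((z_{α/2} + z_β)·σ/δ)².
z_{α/2} = 2.576 (two-sided α = 0.01); z_β = 1.036 (power 85% → β = 0.15).
n = (3.612 × 1399 / 946)² = 28.53
Round up: n = 29.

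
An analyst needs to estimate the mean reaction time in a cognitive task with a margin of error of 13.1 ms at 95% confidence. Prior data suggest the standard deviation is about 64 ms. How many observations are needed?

92

For a mean, the margin of error is E = z·σ/√n, so n = (zσ/E)².
At 95% confidence, z = 1.960.
n = (1.960 × 64 / 13.1)² = 91.69
Round up: n = 92.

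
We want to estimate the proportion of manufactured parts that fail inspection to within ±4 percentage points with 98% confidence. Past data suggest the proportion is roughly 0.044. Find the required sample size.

n = 143

For a proportion with margin E = 0.04 at 98% confidence, z = 2.326.
n = p̂(1−p̂)(z/E)² = 0.044 × 0.956 × (2.326/0.04)² = 142.24
Round up: n = 143.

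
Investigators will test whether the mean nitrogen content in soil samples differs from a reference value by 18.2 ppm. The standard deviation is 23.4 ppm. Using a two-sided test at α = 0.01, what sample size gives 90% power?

For a one-sample z-test, n = ((z_{α/2} + z_β)·σ/δ)².
z_{α/2} = 2.576 (two-sided α = 0.01); z_β = 1.282 (power 90% → β = 0.1).
n = (3.858 × 23.4 / 18.2)² = 24.60
Round up: n = 25.

25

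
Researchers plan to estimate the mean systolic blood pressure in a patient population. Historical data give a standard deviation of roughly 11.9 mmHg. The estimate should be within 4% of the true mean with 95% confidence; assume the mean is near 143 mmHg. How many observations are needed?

For a mean, the margin of error is E = z·σ/√n, so n = (zσ/E)².
At 95% confidence, z = 1.960.
E = 4% of 143 = 5.72 mmHg.
n = (1.960 × 11.9 / 5.72)² = 16.63
Round up: n = 17.

17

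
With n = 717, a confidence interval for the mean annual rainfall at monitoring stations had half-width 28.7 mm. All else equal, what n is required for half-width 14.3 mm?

2889

Margin of error scales as 1/√n, so n₂ = n₁·(E₁/E₂)².
n₂ = 717 × (28.7/14.3)² = 717 × 4.028 = 2888.08
Round up: n₂ = 2889.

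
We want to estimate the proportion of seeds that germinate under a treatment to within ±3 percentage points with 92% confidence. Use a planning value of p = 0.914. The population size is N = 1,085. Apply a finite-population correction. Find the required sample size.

For a proportion with margin E = 0.03 at 92% confidence, z = 1.751.
n = p̂(1−p̂)(z/E)² = 0.914 × 0.086 × (1.751/0.03)² = 267.78 — call this n₀.
Finite-population correction with N = 1,085: n = n₀ / (1 + (n₀−1)/N) = 267.78 / 1.246 = 214.91
Round up: n = 215.

215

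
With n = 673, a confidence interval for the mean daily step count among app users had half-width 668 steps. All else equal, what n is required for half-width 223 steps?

6039

Margin of error scales as 1/√n, so n₂ = n₁·(E₁/E₂)².
n₂ = 673 × (668/223)² = 673 × 8.973 = 6038.83
Round up: n₂ = 6039.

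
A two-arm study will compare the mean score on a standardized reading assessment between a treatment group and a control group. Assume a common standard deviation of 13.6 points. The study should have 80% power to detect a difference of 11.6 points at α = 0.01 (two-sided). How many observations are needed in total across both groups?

66 total

For two equal groups, n per group = 2·((z_{α/2} + z_β)·σ/δ)².
z_{α/2} = 2.576; z_β = 0.842 (power 80%).
n = 2 × (3.418 × 13.6 / 11.6)² = 2 × 16.06 = 32.12
Round up: n = 33 per group.
Total across both groups: 2 × 33 = 66.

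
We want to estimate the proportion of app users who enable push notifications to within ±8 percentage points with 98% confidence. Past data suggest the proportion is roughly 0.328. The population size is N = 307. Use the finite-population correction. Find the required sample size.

117

For a proportion with margin E = 0.08 at 98% confidence, z = 2.326.
n = p̂(1−p̂)(z/E)² = 0.328 × 0.672 × (2.326/0.08)² = 186.33 — call this n₀.
Finite-population correction with N = 307: n = n₀ / (1 + (n₀−1)/N) = 186.33 / 1.604 = 116.17
Round up: n = 117.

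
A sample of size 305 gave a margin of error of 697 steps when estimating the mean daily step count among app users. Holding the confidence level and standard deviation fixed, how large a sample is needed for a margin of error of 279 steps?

1904

Margin of error scales as 1/√n, so n₂ = n₁·(E₁/E₂)².
n₂ = 305 × (697/279)² = 305 × 6.241 = 1903.50
Round up: n₂ = 1904.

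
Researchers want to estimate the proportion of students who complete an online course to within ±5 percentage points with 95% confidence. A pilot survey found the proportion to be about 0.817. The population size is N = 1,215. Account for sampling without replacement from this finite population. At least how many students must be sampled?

For a proportion with margin E = 0.05 at 95% confidence, z = 1.960.
n = p̂(1−p̂)(z/E)² = 0.817 × 0.183 × (1.960/0.05)² = 229.74 — call this n₀.
Finite-population correction with N = 1,215: n = n₀ / (1 + (n₀−1)/N) = 229.74 / 1.188 = 193.38
Round up: n = 194.

194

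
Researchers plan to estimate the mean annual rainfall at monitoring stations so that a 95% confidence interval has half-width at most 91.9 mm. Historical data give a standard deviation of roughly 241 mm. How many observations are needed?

For a mean, the margin of error is E = z·σ/√n, so n = (zσ/E)².
At 95% confidence, z = 1.960.
n = (1.960 × 241 / 91.9)² = 26.42
Round up: n = 27.

n = 27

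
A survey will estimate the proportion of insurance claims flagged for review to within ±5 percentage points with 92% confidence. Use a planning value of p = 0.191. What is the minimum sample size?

For a proportion with margin E = 0.05 at 92% confidence, z = 1.751.
n = p̂(1−p̂)(z/E)² = 0.191 × 0.809 × (1.751/0.05)² = 189.50
Round up: n = 190.

190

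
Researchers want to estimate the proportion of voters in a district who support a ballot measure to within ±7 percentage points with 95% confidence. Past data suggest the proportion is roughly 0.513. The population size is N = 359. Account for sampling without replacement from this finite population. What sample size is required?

For a proportion with margin E = 0.07 at 95% confidence, z = 1.960.
n = p̂(1−p̂)(z/E)² = 0.513 × 0.487 × (1.960/0.07)² = 195.87 — call this n₀.
Finite-population correction with N = 359: n = n₀ / (1 + (n₀−1)/N) = 195.87 / 1.543 = 126.94
Round up: n = 127.

127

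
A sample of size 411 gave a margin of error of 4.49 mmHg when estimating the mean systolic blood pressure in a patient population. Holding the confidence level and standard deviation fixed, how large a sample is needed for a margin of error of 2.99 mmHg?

Margin of error scales as 1/√n, so n₂ = n₁·(E₁/E₂)².
n₂ = 411 × (4.49/2.99)² = 411 × 2.255 = 926.80
Round up: n₂ = 927.

927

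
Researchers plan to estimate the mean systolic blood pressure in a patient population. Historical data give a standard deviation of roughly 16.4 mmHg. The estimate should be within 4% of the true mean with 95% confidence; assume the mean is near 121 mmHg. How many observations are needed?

For a mean, the margin of error is E = z·σ/√n, so n = (zσ/E)².
At 95% confidence, z = 1.960.
E = 4% of 121 = 4.84 mmHg.
n = (1.960 × 16.4 / 4.84)² = 44.11
Round up: n = 45.

45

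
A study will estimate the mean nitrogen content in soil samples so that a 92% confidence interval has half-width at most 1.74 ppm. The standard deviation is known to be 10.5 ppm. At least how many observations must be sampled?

112

For a mean, the margin of error is E = z·σ/√n, so n = (zσ/E)².
At 92% confidence, z = 1.751.
n = (1.751 × 10.5 / 1.74)² = 111.65
Round up: n = 112.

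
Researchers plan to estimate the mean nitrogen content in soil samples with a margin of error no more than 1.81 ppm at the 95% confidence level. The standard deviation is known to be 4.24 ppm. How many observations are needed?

n = 22

For a mean, the margin of error is E = z·σ/√n, so n = (zσ/E)².
At 95% confidence, z = 1.960.
n = (1.960 × 4.24 / 1.81)² = 21.08
Round up: n = 22.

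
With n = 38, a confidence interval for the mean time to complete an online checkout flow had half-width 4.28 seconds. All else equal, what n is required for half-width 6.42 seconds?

17

Margin of error scales as 1/√n, so n₂ = n₁·(E₁/E₂)².
n₂ = 38 × (4.28/6.42)² = 38 × 0.4444 = 16.89
Round up: n₂ = 17.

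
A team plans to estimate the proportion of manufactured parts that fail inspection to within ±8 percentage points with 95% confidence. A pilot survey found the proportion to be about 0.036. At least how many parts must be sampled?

21

For a proportion with margin E = 0.08 at 95% confidence, z = 1.960.
n = p̂(1−p̂)(z/E)² = 0.036 × 0.964 × (1.960/0.08)² = 20.83
Round up: n = 21.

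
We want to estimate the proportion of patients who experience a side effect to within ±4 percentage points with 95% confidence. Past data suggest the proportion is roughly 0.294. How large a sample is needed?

n = 499

For a proportion with margin E = 0.04 at 95% confidence, z = 1.960.
n = p̂(1−p̂)(z/E)² = 0.294 × 0.706 × (1.960/0.04)² = 498.36
Round up: n = 499.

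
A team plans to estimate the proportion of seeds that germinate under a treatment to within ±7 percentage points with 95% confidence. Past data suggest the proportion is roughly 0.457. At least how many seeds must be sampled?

For a proportion with margin E = 0.07 at 95% confidence, z = 1.960.
n = p̂(1−p̂)(z/E)² = 0.457 × 0.543 × (1.960/0.07)² = 194.55
Round up: n = 195.

195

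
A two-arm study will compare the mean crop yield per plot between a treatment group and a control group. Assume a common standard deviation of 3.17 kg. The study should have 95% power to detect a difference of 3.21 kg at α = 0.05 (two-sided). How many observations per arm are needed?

For two equal groups, n per group = 2·((z_{α/2} + z_β)·σ/δ)².
z_{α/2} = 1.960; z_β = 1.645 (power 95%).
n = 2 × (3.605 × 3.17 / 3.21)² = 2 × 12.67 = 25.34
Round up: n = 26 per group.

26 per group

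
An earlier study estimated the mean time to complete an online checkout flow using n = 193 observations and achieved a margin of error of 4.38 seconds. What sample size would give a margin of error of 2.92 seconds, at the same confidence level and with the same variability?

Margin of error scales as 1/√n, so n₂ = n₁·(E₁/E₂)².
n₂ = 193 × (4.38/2.92)² = 193 × 2.25 = 434.25
Round up: n₂ = 435.

435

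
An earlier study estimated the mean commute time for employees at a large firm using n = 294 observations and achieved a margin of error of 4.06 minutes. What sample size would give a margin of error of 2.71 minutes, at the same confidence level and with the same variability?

Margin of error scales as 1/√n, so n₂ = n₁·(E₁/E₂)².
n₂ = 294 × (4.06/2.71)² = 294 × 2.244 = 659.74
Round up: n₂ = 660.

660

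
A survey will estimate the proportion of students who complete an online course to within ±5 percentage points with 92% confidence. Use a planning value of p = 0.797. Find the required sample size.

For a proportion with margin E = 0.05 at 92% confidence, z = 1.751.
n = p̂(1−p̂)(z/E)² = 0.797 × 0.203 × (1.751/0.05)² = 198.42
Round up: n = 199.

199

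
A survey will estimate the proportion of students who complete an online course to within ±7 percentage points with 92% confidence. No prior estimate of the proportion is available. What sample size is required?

157

For a proportion with margin E = 0.07 at 92% confidence, z = 1.751.
With no prior estimate, use p = 0.5, which maximizes p(1−p) at 0.25.
n = 0.25 × (z/E)² = 0.25 × (1.751/0.07)² = 156.43
Round up: n = 157.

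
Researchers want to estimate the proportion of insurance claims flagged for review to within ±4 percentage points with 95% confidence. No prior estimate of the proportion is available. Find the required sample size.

601

For a proportion with margin E = 0.04 at 95% confidence, z = 1.960.
With no prior estimate, use p = 0.5, which maximizes p(1−p) at 0.25.
n = 0.25 × (z/E)² = 0.25 × (1.960/0.04)² = 600.25
Round up: n = 601.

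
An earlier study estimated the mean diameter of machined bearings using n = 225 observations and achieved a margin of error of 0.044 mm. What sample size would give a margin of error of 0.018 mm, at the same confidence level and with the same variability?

1345

Margin of error scales as 1/√n, so n₂ = n₁·(E₁/E₂)².
n₂ = 225 × (0.044/0.018)² = 225 × 5.975 = 1344.38
Round up: n₂ = 1345.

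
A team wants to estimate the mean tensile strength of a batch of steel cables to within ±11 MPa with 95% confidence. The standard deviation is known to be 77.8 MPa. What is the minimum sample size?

n = 193

For a mean, the margin of error is E = z·σ/√n, so n = (zσ/E)².
At 95% confidence, z = 1.960.
n = (1.960 × 77.8 / 11)² = 192.17
Round up: n = 193.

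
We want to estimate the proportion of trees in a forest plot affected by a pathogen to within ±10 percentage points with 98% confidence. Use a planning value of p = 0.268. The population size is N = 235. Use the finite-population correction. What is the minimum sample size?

74

For a proportion with margin E = 0.1 at 98% confidence, z = 2.326.
n = p̂(1−p̂)(z/E)² = 0.268 × 0.732 × (2.326/0.1)² = 106.14 — call this n₀.
Finite-population correction with N = 235: n = n₀ / (1 + (n₀−1)/N) = 106.14 / 1.447 = 73.35
Round up: n = 74.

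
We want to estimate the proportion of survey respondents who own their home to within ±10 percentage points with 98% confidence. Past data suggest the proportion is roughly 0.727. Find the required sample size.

108

For a proportion with margin E = 0.1 at 98% confidence, z = 2.326.
n = p̂(1−p̂)(z/E)² = 0.727 × 0.273 × (2.326/0.1)² = 107.38
Round up: n = 108.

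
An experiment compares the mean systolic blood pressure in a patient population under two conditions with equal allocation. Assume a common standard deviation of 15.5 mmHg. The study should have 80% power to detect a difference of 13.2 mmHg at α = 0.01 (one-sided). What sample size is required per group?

28 per group

For two equal groups, n per group = 2·((z_α + z_β)·σ/δ)².
z_α = 2.326; z_β = 0.842 (power 80%).
n = 2 × (3.168 × 15.5 / 13.2)² = 2 × 13.84 = 27.68
Round up: n = 28 per group.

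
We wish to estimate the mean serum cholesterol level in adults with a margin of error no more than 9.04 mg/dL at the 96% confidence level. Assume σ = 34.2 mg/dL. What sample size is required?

For a mean, the margin of error is E = z·σ/√n, so n = (zσ/E)².
At 96% confidence, z = 2.054.
n = (2.054 × 34.2 / 9.04)² = 60.38
Round up: n = 61.

61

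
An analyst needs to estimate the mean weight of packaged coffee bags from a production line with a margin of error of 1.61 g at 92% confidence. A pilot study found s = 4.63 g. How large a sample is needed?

For a mean, the margin of error is E = z·σ/√n, so n = (zσ/E)².
At 92% confidence, z = 1.751.
n = (1.751 × 4.63 / 1.61)² = 25.36
Round up: n = 26.

26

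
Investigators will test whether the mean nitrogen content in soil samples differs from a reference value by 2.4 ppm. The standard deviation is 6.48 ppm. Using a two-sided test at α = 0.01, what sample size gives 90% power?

For a one-sample z-test, n = ((z_{α/2} + z_β)·σ/δ)².
z_{α/2} = 2.576 (two-sided α = 0.01); z_β = 1.282 (power 90% → β = 0.1).
n = (3.858 × 6.48 / 2.4)² = 108.51
Round up: n = 109.

n = 109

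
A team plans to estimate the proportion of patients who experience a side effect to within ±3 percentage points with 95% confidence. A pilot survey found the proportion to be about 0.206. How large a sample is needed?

699

For a proportion with margin E = 0.03 at 95% confidence, z = 1.960.
n = p̂(1−p̂)(z/E)² = 0.206 × 0.794 × (1.960/0.03)² = 698.16
Round up: n = 699.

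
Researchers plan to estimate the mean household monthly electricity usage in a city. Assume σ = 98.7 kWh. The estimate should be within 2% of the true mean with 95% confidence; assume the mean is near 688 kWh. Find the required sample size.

For a mean, the margin of error is E = z·σ/√n, so n = (zσ/E)².
At 95% confidence, z = 1.960.
E = 2% of 688 = 13.76 kWh.
n = (1.960 × 98.7 / 13.76)² = 197.66
Round up: n = 198.

198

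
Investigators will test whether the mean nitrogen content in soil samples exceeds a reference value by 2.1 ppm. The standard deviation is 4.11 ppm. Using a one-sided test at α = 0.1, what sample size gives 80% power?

18

For a one-sample z-test, n = ((z_α + z_β)·σ/δ)².
z_α = 1.282 (one-sided α = 0.1); z_β = 0.842 (power 80% → β = 0.2).
n = (2.124 × 4.11 / 2.1)² = 17.28
Round up: n = 18.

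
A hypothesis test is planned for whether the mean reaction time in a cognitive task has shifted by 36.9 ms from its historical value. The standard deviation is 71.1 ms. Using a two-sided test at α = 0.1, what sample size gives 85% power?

For a one-sample z-test, n = ((z_{α/2} + z_β)·σ/δ)².
z_{α/2} = 1.645 (two-sided α = 0.1); z_β = 1.036 (power 85% → β = 0.15).
n = (2.681 × 71.1 / 36.9)² = 26.69
Round up: n = 27.

27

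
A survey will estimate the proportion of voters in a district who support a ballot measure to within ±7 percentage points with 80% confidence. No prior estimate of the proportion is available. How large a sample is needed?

n = 84

For a proportion with margin E = 0.07 at 80% confidence, z = 1.282.
With no prior estimate, use p = 0.5, which maximizes p(1−p) at 0.25.
n = 0.25 × (z/E)² = 0.25 × (1.282/0.07)² = 83.85
Round up: n = 84.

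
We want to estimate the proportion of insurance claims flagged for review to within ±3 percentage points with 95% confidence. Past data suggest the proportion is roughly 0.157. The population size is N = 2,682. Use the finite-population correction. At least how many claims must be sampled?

For a proportion with margin E = 0.03 at 95% confidence, z = 1.960.
n = p̂(1−p̂)(z/E)² = 0.157 × 0.843 × (1.960/0.03)² = 564.93 — call this n₀.
Finite-population correction with N = 2,682: n = n₀ / (1 + (n₀−1)/N) = 564.93 / 1.21 = 466.88
Round up: n = 467.

467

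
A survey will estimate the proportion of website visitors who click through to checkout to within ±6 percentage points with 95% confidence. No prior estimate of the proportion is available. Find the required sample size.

For a proportion with margin E = 0.06 at 95% confidence, z = 1.960.
With no prior estimate, use p = 0.5, which maximizes p(1−p) at 0.25.
n = 0.25 × (z/E)² = 0.25 × (1.960/0.06)² = 266.78
Round up: n = 267.

267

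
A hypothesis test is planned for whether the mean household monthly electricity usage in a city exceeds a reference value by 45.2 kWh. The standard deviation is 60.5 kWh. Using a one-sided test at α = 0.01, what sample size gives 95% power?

For a one-sample z-test, n = ((z_α + z_β)·σ/δ)².
z_α = 2.326 (one-sided α = 0.01); z_β = 1.645 (power 95% → β = 0.05).
n = (3.971 × 60.5 / 45.2)² = 28.25
Round up: n = 29.

n = 29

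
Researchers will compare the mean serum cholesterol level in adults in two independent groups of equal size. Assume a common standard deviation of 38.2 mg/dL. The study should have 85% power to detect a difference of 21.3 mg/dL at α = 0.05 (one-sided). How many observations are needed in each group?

For two equal groups, n per group = 2·((z_α + z_β)·σ/δ)².
z_α = 1.645; z_β = 1.036 (power 85%).
n = 2 × (2.681 × 38.2 / 21.3)² = 2 × 23.12 = 46.24
Round up: n = 47 per group.

47 per group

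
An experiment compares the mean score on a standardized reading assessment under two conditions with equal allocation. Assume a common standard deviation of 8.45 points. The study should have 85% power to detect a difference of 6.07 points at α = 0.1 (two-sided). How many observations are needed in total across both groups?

56 total

For two equal groups, n per group = 2·((z_{α/2} + z_β)·σ/δ)².
z_{α/2} = 1.645; z_β = 1.036 (power 85%).
n = 2 × (2.681 × 8.45 / 6.07)² = 2 × 13.93 = 27.86
Round up: n = 28 per group.
Total across both groups: 2 × 28 = 56.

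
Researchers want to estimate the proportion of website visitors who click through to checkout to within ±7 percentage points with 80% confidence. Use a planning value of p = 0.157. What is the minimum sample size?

45

For a proportion with margin E = 0.07 at 80% confidence, z = 1.282.
n = p̂(1−p̂)(z/E)² = 0.157 × 0.843 × (1.282/0.07)² = 44.39
Round up: n = 45.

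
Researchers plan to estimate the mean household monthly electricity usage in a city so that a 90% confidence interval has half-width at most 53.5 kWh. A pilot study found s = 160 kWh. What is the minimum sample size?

For a mean, the margin of error is E = z·σ/√n, so n = (zσ/E)².
At 90% confidence, z = 1.645.
n = (1.645 × 160 / 53.5)² = 24.20
Round up: n = 25.

n = 25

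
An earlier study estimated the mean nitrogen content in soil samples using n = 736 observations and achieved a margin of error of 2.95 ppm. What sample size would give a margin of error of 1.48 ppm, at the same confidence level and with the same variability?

2925

Margin of error scales as 1/√n, so n₂ = n₁·(E₁/E₂)².
n₂ = 736 × (2.95/1.48)² = 736 × 3.973 = 2924.13
Round up: n₂ = 2925.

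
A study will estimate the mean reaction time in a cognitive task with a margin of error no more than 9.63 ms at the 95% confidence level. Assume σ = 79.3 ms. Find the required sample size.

For a mean, the margin of error is E = z·σ/√n, so n = (zσ/E)².
At 95% confidence, z = 1.960.
n = (1.960 × 79.3 / 9.63)² = 260.50
Round up: n = 261.

261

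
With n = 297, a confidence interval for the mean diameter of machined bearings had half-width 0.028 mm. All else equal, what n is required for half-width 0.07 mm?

Margin of error scales as 1/√n, so n₂ = n₁·(E₁/E₂)².
n₂ = 297 × (0.028/0.07)² = 297 × 0.16 = 47.52
Round up: n₂ = 48.

48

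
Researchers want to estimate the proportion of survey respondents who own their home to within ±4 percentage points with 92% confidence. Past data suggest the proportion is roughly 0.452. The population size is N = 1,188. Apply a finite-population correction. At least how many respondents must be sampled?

For a proportion with margin E = 0.04 at 92% confidence, z = 1.751.
n = p̂(1−p̂)(z/E)² = 0.452 × 0.548 × (1.751/0.04)² = 474.65 — call this n₀.
Finite-population correction with N = 1,188: n = n₀ / (1 + (n₀−1)/N) = 474.65 / 1.399 = 339.28
Round up: n = 340.

340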